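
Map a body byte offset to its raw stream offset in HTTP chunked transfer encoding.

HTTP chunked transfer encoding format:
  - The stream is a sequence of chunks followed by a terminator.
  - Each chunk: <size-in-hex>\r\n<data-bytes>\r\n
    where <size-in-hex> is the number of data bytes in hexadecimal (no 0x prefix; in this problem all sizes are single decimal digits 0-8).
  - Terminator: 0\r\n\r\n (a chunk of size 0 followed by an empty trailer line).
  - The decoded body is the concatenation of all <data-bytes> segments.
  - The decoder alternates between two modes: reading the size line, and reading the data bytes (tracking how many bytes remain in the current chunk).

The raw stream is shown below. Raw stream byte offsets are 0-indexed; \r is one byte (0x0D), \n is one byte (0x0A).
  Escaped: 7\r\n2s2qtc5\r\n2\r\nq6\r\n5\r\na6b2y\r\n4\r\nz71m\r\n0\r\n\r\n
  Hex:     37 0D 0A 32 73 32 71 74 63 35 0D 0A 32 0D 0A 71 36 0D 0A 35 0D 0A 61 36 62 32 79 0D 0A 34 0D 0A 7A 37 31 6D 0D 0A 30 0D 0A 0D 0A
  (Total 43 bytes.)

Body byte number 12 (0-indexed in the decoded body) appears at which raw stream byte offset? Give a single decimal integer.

Chunk 1: stream[0..1]='7' size=0x7=7, data at stream[3..10]='2s2qtc5' -> body[0..7], body so far='2s2qtc5'
Chunk 2: stream[12..13]='2' size=0x2=2, data at stream[15..17]='q6' -> body[7..9], body so far='2s2qtc5q6'
Chunk 3: stream[19..20]='5' size=0x5=5, data at stream[22..27]='a6b2y' -> body[9..14], body so far='2s2qtc5q6a6b2y'
Chunk 4: stream[29..30]='4' size=0x4=4, data at stream[32..36]='z71m' -> body[14..18], body so far='2s2qtc5q6a6b2yz71m'
Chunk 5: stream[38..39]='0' size=0 (terminator). Final body='2s2qtc5q6a6b2yz71m' (18 bytes)
Body byte 12 at stream offset 25

Answer: 25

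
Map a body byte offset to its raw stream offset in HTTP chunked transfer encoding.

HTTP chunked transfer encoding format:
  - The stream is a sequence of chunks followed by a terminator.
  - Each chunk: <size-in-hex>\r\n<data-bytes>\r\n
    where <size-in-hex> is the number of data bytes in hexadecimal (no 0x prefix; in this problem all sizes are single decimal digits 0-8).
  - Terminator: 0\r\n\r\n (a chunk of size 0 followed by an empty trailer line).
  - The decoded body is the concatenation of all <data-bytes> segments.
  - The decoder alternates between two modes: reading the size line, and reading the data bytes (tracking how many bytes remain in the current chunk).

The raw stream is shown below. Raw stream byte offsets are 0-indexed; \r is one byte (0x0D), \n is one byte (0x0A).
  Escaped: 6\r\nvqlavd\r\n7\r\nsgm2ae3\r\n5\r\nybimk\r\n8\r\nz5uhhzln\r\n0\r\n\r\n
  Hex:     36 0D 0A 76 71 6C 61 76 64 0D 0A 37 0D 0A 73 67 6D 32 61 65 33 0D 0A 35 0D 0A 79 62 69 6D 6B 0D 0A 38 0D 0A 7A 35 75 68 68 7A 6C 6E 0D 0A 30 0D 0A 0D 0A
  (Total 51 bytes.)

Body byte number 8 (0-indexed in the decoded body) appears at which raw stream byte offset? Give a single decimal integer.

Answer: 16

Derivation:
Chunk 1: stream[0..1]='6' size=0x6=6, data at stream[3..9]='vqlavd' -> body[0..6], body so far='vqlavd'
Chunk 2: stream[11..12]='7' size=0x7=7, data at stream[14..21]='sgm2ae3' -> body[6..13], body so far='vqlavdsgm2ae3'
Chunk 3: stream[23..24]='5' size=0x5=5, data at stream[26..31]='ybimk' -> body[13..18], body so far='vqlavdsgm2ae3ybimk'
Chunk 4: stream[33..34]='8' size=0x8=8, data at stream[36..44]='z5uhhzln' -> body[18..26], body so far='vqlavdsgm2ae3ybimkz5uhhzln'
Chunk 5: stream[46..47]='0' size=0 (terminator). Final body='vqlavdsgm2ae3ybimkz5uhhzln' (26 bytes)
Body byte 8 at stream offset 16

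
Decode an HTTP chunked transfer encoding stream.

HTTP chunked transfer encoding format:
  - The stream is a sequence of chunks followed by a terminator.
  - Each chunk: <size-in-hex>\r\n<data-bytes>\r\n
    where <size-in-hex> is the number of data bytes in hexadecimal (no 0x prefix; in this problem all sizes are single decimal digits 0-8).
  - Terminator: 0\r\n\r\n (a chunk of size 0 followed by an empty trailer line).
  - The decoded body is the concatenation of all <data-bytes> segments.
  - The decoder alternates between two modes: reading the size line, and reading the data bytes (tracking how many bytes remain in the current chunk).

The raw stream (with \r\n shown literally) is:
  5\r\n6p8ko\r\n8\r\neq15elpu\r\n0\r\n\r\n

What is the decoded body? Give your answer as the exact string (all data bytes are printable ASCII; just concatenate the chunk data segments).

Chunk 1: stream[0..1]='5' size=0x5=5, data at stream[3..8]='6p8ko' -> body[0..5], body so far='6p8ko'
Chunk 2: stream[10..11]='8' size=0x8=8, data at stream[13..21]='eq15elpu' -> body[5..13], body so far='6p8koeq15elpu'
Chunk 3: stream[23..24]='0' size=0 (terminator). Final body='6p8koeq15elpu' (13 bytes)

Answer: 6p8koeq15elpu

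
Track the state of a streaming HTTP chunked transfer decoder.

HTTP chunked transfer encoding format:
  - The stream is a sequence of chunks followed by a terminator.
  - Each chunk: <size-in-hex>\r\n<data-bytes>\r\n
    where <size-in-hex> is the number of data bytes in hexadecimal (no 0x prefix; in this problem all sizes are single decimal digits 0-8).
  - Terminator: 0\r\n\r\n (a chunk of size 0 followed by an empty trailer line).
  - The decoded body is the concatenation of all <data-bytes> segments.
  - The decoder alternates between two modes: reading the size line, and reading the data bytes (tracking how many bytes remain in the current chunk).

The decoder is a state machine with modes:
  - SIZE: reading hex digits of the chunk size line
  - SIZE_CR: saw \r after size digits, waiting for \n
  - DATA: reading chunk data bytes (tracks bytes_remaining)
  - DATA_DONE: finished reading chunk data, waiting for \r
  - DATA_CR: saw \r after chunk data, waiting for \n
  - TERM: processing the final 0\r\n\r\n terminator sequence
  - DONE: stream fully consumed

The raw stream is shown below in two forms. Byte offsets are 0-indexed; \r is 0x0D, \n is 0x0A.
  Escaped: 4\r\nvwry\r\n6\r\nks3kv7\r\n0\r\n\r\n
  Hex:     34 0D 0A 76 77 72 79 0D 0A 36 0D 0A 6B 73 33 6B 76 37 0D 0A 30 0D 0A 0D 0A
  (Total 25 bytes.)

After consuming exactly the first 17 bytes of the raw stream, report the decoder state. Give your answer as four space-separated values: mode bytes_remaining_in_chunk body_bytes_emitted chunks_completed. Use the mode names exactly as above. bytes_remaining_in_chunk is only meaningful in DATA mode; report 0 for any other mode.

Byte 0 = '4': mode=SIZE remaining=0 emitted=0 chunks_done=0
Byte 1 = 0x0D: mode=SIZE_CR remaining=0 emitted=0 chunks_done=0
Byte 2 = 0x0A: mode=DATA remaining=4 emitted=0 chunks_done=0
Byte 3 = 'v': mode=DATA remaining=3 emitted=1 chunks_done=0
Byte 4 = 'w': mode=DATA remaining=2 emitted=2 chunks_done=0
Byte 5 = 'r': mode=DATA remaining=1 emitted=3 chunks_done=0
Byte 6 = 'y': mode=DATA_DONE remaining=0 emitted=4 chunks_done=0
Byte 7 = 0x0D: mode=DATA_CR remaining=0 emitted=4 chunks_done=0
Byte 8 = 0x0A: mode=SIZE remaining=0 emitted=4 chunks_done=1
Byte 9 = '6': mode=SIZE remaining=0 emitted=4 chunks_done=1
Byte 10 = 0x0D: mode=SIZE_CR remaining=0 emitted=4 chunks_done=1
Byte 11 = 0x0A: mode=DATA remaining=6 emitted=4 chunks_done=1
Byte 12 = 'k': mode=DATA remaining=5 emitted=5 chunks_done=1
Byte 13 = 's': mode=DATA remaining=4 emitted=6 chunks_done=1
Byte 14 = '3': mode=DATA remaining=3 emitted=7 chunks_done=1
Byte 15 = 'k': mode=DATA remaining=2 emitted=8 chunks_done=1
Byte 16 = 'v': mode=DATA remaining=1 emitted=9 chunks_done=1

Answer: DATA 1 9 1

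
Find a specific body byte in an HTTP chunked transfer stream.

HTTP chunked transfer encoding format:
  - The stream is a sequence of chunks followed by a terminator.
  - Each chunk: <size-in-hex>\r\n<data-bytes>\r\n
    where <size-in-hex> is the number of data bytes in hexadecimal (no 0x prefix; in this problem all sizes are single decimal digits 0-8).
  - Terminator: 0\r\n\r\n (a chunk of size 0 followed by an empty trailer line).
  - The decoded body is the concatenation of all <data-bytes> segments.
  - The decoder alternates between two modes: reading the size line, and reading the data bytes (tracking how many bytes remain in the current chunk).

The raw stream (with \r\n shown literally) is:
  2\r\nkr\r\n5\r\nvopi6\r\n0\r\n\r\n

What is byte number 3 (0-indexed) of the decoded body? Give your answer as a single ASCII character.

Answer: o

Derivation:
Chunk 1: stream[0..1]='2' size=0x2=2, data at stream[3..5]='kr' -> body[0..2], body so far='kr'
Chunk 2: stream[7..8]='5' size=0x5=5, data at stream[10..15]='vopi6' -> body[2..7], body so far='krvopi6'
Chunk 3: stream[17..18]='0' size=0 (terminator). Final body='krvopi6' (7 bytes)
Body byte 3 = 'o'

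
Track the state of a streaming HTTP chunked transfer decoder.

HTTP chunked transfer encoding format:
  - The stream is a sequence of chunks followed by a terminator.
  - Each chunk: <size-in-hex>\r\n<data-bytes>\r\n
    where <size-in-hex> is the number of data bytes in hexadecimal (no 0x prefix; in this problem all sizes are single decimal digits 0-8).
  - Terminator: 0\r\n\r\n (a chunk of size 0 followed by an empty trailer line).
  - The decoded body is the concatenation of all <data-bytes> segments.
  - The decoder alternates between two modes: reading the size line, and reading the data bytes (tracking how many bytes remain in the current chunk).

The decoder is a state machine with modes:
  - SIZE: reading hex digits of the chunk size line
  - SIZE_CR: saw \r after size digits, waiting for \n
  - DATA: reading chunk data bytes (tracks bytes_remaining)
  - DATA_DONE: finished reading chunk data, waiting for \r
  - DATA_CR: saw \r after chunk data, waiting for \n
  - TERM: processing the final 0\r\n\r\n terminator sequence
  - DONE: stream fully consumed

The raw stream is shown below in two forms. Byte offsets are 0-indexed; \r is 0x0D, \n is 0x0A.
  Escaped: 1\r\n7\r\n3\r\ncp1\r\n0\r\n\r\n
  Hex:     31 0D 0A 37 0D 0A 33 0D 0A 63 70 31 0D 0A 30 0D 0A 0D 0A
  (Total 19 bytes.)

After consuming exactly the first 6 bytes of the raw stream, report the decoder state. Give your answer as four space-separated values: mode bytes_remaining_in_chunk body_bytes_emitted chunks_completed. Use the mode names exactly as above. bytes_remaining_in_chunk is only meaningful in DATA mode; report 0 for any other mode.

Byte 0 = '1': mode=SIZE remaining=0 emitted=0 chunks_done=0
Byte 1 = 0x0D: mode=SIZE_CR remaining=0 emitted=0 chunks_done=0
Byte 2 = 0x0A: mode=DATA remaining=1 emitted=0 chunks_done=0
Byte 3 = '7': mode=DATA_DONE remaining=0 emitted=1 chunks_done=0
Byte 4 = 0x0D: mode=DATA_CR remaining=0 emitted=1 chunks_done=0
Byte 5 = 0x0A: mode=SIZE remaining=0 emitted=1 chunks_done=1

Answer: SIZE 0 1 1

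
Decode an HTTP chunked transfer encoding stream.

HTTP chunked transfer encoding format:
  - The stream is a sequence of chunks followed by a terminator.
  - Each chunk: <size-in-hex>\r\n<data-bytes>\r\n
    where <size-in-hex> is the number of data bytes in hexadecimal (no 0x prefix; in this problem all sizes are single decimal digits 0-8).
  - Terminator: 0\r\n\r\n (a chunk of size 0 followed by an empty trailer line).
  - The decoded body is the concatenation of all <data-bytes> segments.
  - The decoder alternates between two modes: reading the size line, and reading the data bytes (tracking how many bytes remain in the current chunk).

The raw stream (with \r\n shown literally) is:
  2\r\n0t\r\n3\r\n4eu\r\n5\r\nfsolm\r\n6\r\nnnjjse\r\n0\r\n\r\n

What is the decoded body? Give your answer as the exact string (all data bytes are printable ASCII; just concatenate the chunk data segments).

Chunk 1: stream[0..1]='2' size=0x2=2, data at stream[3..5]='0t' -> body[0..2], body so far='0t'
Chunk 2: stream[7..8]='3' size=0x3=3, data at stream[10..13]='4eu' -> body[2..5], body so far='0t4eu'
Chunk 3: stream[15..16]='5' size=0x5=5, data at stream[18..23]='fsolm' -> body[5..10], body so far='0t4eufsolm'
Chunk 4: stream[25..26]='6' size=0x6=6, data at stream[28..34]='nnjjse' -> body[10..16], body so far='0t4eufsolmnnjjse'
Chunk 5: stream[36..37]='0' size=0 (terminator). Final body='0t4eufsolmnnjjse' (16 bytes)

Answer: 0t4eufsolmnnjjse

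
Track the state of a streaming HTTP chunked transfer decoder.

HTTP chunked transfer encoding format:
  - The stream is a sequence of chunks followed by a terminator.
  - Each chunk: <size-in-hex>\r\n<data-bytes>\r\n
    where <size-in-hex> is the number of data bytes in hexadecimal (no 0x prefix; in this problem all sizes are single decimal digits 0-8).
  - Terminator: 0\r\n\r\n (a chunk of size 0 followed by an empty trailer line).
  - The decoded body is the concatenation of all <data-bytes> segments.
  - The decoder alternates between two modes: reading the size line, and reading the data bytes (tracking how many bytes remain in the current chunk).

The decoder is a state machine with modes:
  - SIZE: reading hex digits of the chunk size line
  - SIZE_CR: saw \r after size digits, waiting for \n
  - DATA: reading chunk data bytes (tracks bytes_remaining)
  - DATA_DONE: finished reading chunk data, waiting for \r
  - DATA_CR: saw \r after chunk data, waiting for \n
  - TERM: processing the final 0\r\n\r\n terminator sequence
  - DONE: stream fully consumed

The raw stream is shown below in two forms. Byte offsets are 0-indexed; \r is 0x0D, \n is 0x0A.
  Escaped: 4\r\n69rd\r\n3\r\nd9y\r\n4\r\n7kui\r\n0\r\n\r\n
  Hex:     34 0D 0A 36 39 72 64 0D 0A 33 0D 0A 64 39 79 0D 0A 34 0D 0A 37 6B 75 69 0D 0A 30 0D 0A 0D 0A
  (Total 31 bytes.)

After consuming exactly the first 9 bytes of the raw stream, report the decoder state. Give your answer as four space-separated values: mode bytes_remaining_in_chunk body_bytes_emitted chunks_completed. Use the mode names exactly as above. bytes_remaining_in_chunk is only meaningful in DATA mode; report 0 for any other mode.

Byte 0 = '4': mode=SIZE remaining=0 emitted=0 chunks_done=0
Byte 1 = 0x0D: mode=SIZE_CR remaining=0 emitted=0 chunks_done=0
Byte 2 = 0x0A: mode=DATA remaining=4 emitted=0 chunks_done=0
Byte 3 = '6': mode=DATA remaining=3 emitted=1 chunks_done=0
Byte 4 = '9': mode=DATA remaining=2 emitted=2 chunks_done=0
Byte 5 = 'r': mode=DATA remaining=1 emitted=3 chunks_done=0
Byte 6 = 'd': mode=DATA_DONE remaining=0 emitted=4 chunks_done=0
Byte 7 = 0x0D: mode=DATA_CR remaining=0 emitted=4 chunks_done=0
Byte 8 = 0x0A: mode=SIZE remaining=0 emitted=4 chunks_done=1

Answer: SIZE 0 4 1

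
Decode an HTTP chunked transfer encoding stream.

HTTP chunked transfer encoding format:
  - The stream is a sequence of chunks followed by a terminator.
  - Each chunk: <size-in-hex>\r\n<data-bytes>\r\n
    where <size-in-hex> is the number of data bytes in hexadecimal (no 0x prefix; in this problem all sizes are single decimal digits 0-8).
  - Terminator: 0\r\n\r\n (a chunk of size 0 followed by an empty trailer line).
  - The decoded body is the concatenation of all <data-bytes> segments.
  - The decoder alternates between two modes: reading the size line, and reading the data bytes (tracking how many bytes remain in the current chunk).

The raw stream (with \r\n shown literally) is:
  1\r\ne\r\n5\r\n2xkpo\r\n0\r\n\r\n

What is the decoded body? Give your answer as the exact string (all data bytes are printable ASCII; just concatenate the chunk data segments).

Chunk 1: stream[0..1]='1' size=0x1=1, data at stream[3..4]='e' -> body[0..1], body so far='e'
Chunk 2: stream[6..7]='5' size=0x5=5, data at stream[9..14]='2xkpo' -> body[1..6], body so far='e2xkpo'
Chunk 3: stream[16..17]='0' size=0 (terminator). Final body='e2xkpo' (6 bytes)

Answer: e2xkpo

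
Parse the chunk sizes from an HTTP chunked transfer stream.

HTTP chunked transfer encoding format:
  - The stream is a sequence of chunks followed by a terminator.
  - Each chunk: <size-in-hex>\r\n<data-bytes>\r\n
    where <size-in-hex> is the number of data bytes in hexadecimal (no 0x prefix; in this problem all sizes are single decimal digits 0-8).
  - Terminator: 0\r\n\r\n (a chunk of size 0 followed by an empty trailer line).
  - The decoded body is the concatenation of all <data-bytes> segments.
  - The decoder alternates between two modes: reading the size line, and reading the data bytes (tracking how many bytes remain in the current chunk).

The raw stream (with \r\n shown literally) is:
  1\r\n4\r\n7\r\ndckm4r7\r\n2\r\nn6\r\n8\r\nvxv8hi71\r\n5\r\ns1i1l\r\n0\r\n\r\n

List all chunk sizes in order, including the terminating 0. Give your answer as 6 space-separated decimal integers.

Chunk 1: stream[0..1]='1' size=0x1=1, data at stream[3..4]='4' -> body[0..1], body so far='4'
Chunk 2: stream[6..7]='7' size=0x7=7, data at stream[9..16]='dckm4r7' -> body[1..8], body so far='4dckm4r7'
Chunk 3: stream[18..19]='2' size=0x2=2, data at stream[21..23]='n6' -> body[8..10], body so far='4dckm4r7n6'
Chunk 4: stream[25..26]='8' size=0x8=8, data at stream[28..36]='vxv8hi71' -> body[10..18], body so far='4dckm4r7n6vxv8hi71'
Chunk 5: stream[38..39]='5' size=0x5=5, data at stream[41..46]='s1i1l' -> body[18..23], body so far='4dckm4r7n6vxv8hi71s1i1l'
Chunk 6: stream[48..49]='0' size=0 (terminator). Final body='4dckm4r7n6vxv8hi71s1i1l' (23 bytes)

Answer: 1 7 2 8 5 0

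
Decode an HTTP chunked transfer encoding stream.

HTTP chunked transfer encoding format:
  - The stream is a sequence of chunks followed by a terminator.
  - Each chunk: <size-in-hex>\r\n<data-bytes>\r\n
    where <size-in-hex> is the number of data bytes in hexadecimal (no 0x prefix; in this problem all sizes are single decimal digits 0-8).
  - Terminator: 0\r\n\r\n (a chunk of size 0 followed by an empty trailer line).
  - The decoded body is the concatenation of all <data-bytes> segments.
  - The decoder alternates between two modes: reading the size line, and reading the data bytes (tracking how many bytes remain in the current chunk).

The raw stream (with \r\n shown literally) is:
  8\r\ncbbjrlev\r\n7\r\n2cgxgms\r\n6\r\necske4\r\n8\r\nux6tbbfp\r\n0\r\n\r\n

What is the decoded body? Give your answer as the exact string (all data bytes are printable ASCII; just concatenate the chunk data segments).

Answer: cbbjrlev2cgxgmsecske4ux6tbbfp

Derivation:
Chunk 1: stream[0..1]='8' size=0x8=8, data at stream[3..11]='cbbjrlev' -> body[0..8], body so far='cbbjrlev'
Chunk 2: stream[13..14]='7' size=0x7=7, data at stream[16..23]='2cgxgms' -> body[8..15], body so far='cbbjrlev2cgxgms'
Chunk 3: stream[25..26]='6' size=0x6=6, data at stream[28..34]='ecske4' -> body[15..21], body so far='cbbjrlev2cgxgmsecske4'
Chunk 4: stream[36..37]='8' size=0x8=8, data at stream[39..47]='ux6tbbfp' -> body[21..29], body so far='cbbjrlev2cgxgmsecske4ux6tbbfp'
Chunk 5: stream[49..50]='0' size=0 (terminator). Final body='cbbjrlev2cgxgmsecske4ux6tbbfp' (29 bytes)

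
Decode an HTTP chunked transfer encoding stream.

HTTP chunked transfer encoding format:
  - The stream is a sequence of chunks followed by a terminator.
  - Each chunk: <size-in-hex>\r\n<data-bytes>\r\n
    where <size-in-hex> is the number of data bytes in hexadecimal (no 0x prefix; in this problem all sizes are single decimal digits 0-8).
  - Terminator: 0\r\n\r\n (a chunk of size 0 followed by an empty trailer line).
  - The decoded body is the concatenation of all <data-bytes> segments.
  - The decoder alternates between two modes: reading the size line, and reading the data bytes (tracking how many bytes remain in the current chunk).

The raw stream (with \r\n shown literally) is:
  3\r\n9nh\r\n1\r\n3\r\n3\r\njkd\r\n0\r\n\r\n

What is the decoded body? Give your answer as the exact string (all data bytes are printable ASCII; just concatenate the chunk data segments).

Chunk 1: stream[0..1]='3' size=0x3=3, data at stream[3..6]='9nh' -> body[0..3], body so far='9nh'
Chunk 2: stream[8..9]='1' size=0x1=1, data at stream[11..12]='3' -> body[3..4], body so far='9nh3'
Chunk 3: stream[14..15]='3' size=0x3=3, data at stream[17..20]='jkd' -> body[4..7], body so far='9nh3jkd'
Chunk 4: stream[22..23]='0' size=0 (terminator). Final body='9nh3jkd' (7 bytes)

Answer: 9nh3jkd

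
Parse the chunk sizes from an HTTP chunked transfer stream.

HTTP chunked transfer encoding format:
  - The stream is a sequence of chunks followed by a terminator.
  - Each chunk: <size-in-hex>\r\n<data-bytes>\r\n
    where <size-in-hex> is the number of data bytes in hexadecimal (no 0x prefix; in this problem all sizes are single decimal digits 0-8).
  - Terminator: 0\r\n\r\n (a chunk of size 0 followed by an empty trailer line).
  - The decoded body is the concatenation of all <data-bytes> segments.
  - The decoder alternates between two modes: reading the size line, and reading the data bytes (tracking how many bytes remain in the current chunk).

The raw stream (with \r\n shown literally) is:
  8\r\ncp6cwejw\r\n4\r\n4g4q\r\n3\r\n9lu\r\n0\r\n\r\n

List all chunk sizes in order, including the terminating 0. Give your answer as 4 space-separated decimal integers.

Chunk 1: stream[0..1]='8' size=0x8=8, data at stream[3..11]='cp6cwejw' -> body[0..8], body so far='cp6cwejw'
Chunk 2: stream[13..14]='4' size=0x4=4, data at stream[16..20]='4g4q' -> body[8..12], body so far='cp6cwejw4g4q'
Chunk 3: stream[22..23]='3' size=0x3=3, data at stream[25..28]='9lu' -> body[12..15], body so far='cp6cwejw4g4q9lu'
Chunk 4: stream[30..31]='0' size=0 (terminator). Final body='cp6cwejw4g4q9lu' (15 bytes)

Answer: 8 4 3 0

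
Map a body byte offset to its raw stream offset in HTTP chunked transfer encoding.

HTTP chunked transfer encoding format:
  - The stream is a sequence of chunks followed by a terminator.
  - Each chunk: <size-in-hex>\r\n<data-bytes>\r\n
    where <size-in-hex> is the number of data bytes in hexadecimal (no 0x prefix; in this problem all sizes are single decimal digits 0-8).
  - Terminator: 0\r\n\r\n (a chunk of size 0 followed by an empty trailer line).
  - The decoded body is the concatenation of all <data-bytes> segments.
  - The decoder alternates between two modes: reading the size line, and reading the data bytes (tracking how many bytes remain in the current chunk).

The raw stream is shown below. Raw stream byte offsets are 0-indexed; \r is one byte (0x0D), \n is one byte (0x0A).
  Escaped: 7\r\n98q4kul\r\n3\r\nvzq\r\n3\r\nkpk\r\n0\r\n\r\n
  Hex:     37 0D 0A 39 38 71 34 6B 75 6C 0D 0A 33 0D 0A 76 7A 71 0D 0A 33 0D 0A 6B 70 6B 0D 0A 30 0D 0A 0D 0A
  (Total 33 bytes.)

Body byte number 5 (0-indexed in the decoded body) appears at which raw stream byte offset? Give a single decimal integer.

Chunk 1: stream[0..1]='7' size=0x7=7, data at stream[3..10]='98q4kul' -> body[0..7], body so far='98q4kul'
Chunk 2: stream[12..13]='3' size=0x3=3, data at stream[15..18]='vzq' -> body[7..10], body so far='98q4kulvzq'
Chunk 3: stream[20..21]='3' size=0x3=3, data at stream[23..26]='kpk' -> body[10..13], body so far='98q4kulvzqkpk'
Chunk 4: stream[28..29]='0' size=0 (terminator). Final body='98q4kulvzqkpk' (13 bytes)
Body byte 5 at stream offset 8

Answer: 8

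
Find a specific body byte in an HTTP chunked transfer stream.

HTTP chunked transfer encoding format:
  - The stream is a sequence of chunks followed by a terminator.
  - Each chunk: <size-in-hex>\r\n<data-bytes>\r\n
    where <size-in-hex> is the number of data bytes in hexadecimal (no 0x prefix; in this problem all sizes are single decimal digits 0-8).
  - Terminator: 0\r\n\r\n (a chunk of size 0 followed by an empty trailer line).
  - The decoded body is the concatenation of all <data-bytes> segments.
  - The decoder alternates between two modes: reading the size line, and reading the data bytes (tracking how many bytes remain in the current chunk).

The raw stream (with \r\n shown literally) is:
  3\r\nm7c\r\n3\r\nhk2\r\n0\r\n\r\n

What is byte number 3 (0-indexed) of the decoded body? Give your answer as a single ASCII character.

Chunk 1: stream[0..1]='3' size=0x3=3, data at stream[3..6]='m7c' -> body[0..3], body so far='m7c'
Chunk 2: stream[8..9]='3' size=0x3=3, data at stream[11..14]='hk2' -> body[3..6], body so far='m7chk2'
Chunk 3: stream[16..17]='0' size=0 (terminator). Final body='m7chk2' (6 bytes)
Body byte 3 = 'h'

Answer: h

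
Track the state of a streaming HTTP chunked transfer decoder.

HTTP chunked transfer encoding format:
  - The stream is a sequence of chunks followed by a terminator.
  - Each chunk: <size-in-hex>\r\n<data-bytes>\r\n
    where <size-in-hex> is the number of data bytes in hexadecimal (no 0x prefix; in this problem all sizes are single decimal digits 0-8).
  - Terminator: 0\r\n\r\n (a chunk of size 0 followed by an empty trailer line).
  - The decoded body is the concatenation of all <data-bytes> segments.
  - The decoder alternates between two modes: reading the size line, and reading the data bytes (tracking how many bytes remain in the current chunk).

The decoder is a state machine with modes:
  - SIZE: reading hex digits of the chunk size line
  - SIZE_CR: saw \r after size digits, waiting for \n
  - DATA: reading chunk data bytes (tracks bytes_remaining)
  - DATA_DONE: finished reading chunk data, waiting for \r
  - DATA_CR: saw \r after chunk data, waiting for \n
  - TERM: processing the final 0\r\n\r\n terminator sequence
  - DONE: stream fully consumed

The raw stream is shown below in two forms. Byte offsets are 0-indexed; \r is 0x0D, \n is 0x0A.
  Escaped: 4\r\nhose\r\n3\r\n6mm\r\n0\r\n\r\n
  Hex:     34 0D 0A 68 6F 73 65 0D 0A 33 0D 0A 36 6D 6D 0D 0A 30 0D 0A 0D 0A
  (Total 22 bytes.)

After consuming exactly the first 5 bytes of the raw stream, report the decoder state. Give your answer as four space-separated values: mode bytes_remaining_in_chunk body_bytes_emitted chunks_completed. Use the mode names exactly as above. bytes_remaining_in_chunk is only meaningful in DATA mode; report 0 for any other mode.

Answer: DATA 2 2 0

Derivation:
Byte 0 = '4': mode=SIZE remaining=0 emitted=0 chunks_done=0
Byte 1 = 0x0D: mode=SIZE_CR remaining=0 emitted=0 chunks_done=0
Byte 2 = 0x0A: mode=DATA remaining=4 emitted=0 chunks_done=0
Byte 3 = 'h': mode=DATA remaining=3 emitted=1 chunks_done=0
Byte 4 = 'o': mode=DATA remaining=2 emitted=2 chunks_done=0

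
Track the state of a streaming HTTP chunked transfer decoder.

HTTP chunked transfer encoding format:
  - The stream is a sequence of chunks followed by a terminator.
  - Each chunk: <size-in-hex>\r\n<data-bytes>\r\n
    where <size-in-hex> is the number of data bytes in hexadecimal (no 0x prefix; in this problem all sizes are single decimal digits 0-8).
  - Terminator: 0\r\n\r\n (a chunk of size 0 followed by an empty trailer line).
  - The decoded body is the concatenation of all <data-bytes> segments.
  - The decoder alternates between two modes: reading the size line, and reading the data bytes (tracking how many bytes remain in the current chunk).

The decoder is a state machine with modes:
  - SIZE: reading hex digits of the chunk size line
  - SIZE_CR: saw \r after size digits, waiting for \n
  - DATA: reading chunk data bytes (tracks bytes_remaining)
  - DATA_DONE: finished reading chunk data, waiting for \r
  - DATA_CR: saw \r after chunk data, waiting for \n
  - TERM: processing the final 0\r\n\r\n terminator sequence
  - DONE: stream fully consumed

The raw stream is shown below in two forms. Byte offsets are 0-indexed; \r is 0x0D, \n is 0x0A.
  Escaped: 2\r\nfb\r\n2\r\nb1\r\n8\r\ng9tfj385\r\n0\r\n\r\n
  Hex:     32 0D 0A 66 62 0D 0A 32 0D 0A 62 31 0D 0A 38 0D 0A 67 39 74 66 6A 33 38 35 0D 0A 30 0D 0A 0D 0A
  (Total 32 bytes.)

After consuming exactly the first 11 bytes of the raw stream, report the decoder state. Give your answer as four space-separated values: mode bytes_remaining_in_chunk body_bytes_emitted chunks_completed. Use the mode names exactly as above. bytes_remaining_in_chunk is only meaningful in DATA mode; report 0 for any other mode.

Answer: DATA 1 3 1

Derivation:
Byte 0 = '2': mode=SIZE remaining=0 emitted=0 chunks_done=0
Byte 1 = 0x0D: mode=SIZE_CR remaining=0 emitted=0 chunks_done=0
Byte 2 = 0x0A: mode=DATA remaining=2 emitted=0 chunks_done=0
Byte 3 = 'f': mode=DATA remaining=1 emitted=1 chunks_done=0
Byte 4 = 'b': mode=DATA_DONE remaining=0 emitted=2 chunks_done=0
Byte 5 = 0x0D: mode=DATA_CR remaining=0 emitted=2 chunks_done=0
Byte 6 = 0x0A: mode=SIZE remaining=0 emitted=2 chunks_done=1
Byte 7 = '2': mode=SIZE remaining=0 emitted=2 chunks_done=1
Byte 8 = 0x0D: mode=SIZE_CR remaining=0 emitted=2 chunks_done=1
Byte 9 = 0x0A: mode=DATA remaining=2 emitted=2 chunks_done=1
Byte 10 = 'b': mode=DATA remaining=1 emitted=3 chunks_done=1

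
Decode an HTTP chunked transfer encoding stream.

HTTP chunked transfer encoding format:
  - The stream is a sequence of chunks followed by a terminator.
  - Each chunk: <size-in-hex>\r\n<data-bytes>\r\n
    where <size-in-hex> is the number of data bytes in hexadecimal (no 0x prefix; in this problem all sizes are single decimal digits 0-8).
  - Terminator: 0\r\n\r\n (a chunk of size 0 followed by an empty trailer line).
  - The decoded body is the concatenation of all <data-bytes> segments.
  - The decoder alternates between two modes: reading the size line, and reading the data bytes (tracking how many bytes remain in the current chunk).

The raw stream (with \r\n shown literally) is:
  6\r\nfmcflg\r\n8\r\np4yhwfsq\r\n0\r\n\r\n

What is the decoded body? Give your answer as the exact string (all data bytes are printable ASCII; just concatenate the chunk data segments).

Chunk 1: stream[0..1]='6' size=0x6=6, data at stream[3..9]='fmcflg' -> body[0..6], body so far='fmcflg'
Chunk 2: stream[11..12]='8' size=0x8=8, data at stream[14..22]='p4yhwfsq' -> body[6..14], body so far='fmcflgp4yhwfsq'
Chunk 3: stream[24..25]='0' size=0 (terminator). Final body='fmcflgp4yhwfsq' (14 bytes)

Answer: fmcflgp4yhwfsq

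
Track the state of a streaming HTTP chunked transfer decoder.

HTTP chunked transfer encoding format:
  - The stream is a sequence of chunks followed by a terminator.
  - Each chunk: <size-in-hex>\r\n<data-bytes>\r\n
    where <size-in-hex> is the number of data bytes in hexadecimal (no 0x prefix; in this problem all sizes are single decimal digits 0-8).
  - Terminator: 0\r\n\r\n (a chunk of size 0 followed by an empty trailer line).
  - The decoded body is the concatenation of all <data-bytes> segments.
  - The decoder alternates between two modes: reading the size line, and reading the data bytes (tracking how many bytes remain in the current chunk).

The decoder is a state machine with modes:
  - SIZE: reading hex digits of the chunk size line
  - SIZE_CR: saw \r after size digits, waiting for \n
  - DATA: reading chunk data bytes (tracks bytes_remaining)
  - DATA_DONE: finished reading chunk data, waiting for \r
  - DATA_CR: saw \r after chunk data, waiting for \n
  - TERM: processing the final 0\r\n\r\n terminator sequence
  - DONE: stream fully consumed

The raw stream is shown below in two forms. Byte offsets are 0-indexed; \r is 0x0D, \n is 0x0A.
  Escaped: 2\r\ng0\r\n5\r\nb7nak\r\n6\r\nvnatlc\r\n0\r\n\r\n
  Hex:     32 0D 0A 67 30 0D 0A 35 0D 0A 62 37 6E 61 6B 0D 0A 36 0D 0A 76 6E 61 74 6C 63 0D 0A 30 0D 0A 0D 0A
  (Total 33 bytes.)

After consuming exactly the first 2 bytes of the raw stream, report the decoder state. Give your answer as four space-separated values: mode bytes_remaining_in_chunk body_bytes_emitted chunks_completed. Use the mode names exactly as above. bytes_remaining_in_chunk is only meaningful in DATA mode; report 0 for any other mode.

Byte 0 = '2': mode=SIZE remaining=0 emitted=0 chunks_done=0
Byte 1 = 0x0D: mode=SIZE_CR remaining=0 emitted=0 chunks_done=0

Answer: SIZE_CR 0 0 0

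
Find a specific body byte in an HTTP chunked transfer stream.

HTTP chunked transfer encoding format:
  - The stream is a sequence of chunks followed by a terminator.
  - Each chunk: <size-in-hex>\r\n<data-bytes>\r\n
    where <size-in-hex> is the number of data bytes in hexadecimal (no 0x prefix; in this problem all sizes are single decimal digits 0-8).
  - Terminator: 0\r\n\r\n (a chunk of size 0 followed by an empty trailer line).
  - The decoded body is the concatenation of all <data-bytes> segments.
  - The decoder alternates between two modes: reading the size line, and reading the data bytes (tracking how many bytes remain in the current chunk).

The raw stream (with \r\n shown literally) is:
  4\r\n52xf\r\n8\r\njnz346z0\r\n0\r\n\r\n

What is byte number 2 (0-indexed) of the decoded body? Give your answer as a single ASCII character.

Chunk 1: stream[0..1]='4' size=0x4=4, data at stream[3..7]='52xf' -> body[0..4], body so far='52xf'
Chunk 2: stream[9..10]='8' size=0x8=8, data at stream[12..20]='jnz346z0' -> body[4..12], body so far='52xfjnz346z0'
Chunk 3: stream[22..23]='0' size=0 (terminator). Final body='52xfjnz346z0' (12 bytes)
Body byte 2 = 'x'

Answer: x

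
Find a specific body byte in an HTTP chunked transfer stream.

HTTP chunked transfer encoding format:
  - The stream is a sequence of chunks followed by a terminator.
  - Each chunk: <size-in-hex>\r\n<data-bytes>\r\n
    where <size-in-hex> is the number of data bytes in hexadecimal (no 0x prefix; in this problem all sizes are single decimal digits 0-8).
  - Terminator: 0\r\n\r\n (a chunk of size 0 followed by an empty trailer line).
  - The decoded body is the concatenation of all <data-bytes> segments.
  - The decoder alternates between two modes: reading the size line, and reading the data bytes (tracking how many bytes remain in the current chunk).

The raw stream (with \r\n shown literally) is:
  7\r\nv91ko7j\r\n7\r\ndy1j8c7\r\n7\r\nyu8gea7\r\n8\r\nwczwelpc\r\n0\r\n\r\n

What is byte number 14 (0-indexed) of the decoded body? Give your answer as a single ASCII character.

Answer: y

Derivation:
Chunk 1: stream[0..1]='7' size=0x7=7, data at stream[3..10]='v91ko7j' -> body[0..7], body so far='v91ko7j'
Chunk 2: stream[12..13]='7' size=0x7=7, data at stream[15..22]='dy1j8c7' -> body[7..14], body so far='v91ko7jdy1j8c7'
Chunk 3: stream[24..25]='7' size=0x7=7, data at stream[27..34]='yu8gea7' -> body[14..21], body so far='v91ko7jdy1j8c7yu8gea7'
Chunk 4: stream[36..37]='8' size=0x8=8, data at stream[39..47]='wczwelpc' -> body[21..29], body so far='v91ko7jdy1j8c7yu8gea7wczwelpc'
Chunk 5: stream[49..50]='0' size=0 (terminator). Final body='v91ko7jdy1j8c7yu8gea7wczwelpc' (29 bytes)
Body byte 14 = 'y'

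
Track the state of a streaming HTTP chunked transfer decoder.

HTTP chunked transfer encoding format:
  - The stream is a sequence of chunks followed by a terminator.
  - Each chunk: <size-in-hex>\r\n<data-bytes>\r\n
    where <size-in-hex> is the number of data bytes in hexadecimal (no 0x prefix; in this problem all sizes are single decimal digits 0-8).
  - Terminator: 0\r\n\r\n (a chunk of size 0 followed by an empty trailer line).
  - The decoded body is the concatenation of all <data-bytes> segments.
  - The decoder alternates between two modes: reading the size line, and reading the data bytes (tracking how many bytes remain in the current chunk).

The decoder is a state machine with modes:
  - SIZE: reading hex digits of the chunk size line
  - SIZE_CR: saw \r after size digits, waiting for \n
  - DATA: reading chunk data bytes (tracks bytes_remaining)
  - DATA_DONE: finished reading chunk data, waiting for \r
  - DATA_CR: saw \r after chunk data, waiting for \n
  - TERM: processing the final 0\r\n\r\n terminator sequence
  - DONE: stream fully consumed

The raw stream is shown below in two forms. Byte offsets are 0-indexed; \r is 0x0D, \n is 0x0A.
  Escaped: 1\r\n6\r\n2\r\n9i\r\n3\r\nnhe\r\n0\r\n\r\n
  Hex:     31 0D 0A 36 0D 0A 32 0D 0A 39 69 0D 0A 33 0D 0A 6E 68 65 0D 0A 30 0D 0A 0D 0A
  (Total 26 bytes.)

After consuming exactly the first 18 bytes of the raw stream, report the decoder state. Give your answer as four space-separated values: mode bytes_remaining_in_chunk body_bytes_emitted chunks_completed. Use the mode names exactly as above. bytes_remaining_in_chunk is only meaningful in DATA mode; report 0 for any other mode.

Answer: DATA 1 5 2

Derivation:
Byte 0 = '1': mode=SIZE remaining=0 emitted=0 chunks_done=0
Byte 1 = 0x0D: mode=SIZE_CR remaining=0 emitted=0 chunks_done=0
Byte 2 = 0x0A: mode=DATA remaining=1 emitted=0 chunks_done=0
Byte 3 = '6': mode=DATA_DONE remaining=0 emitted=1 chunks_done=0
Byte 4 = 0x0D: mode=DATA_CR remaining=0 emitted=1 chunks_done=0
Byte 5 = 0x0A: mode=SIZE remaining=0 emitted=1 chunks_done=1
Byte 6 = '2': mode=SIZE remaining=0 emitted=1 chunks_done=1
Byte 7 = 0x0D: mode=SIZE_CR remaining=0 emitted=1 chunks_done=1
Byte 8 = 0x0A: mode=DATA remaining=2 emitted=1 chunks_done=1
Byte 9 = '9': mode=DATA remaining=1 emitted=2 chunks_done=1
Byte 10 = 'i': mode=DATA_DONE remaining=0 emitted=3 chunks_done=1
Byte 11 = 0x0D: mode=DATA_CR remaining=0 emitted=3 chunks_done=1
Byte 12 = 0x0A: mode=SIZE remaining=0 emitted=3 chunks_done=2
Byte 13 = '3': mode=SIZE remaining=0 emitted=3 chunks_done=2
Byte 14 = 0x0D: mode=SIZE_CR remaining=0 emitted=3 chunks_done=2
Byte 15 = 0x0A: mode=DATA remaining=3 emitted=3 chunks_done=2
Byte 16 = 'n': mode=DATA remaining=2 emitted=4 chunks_done=2
Byte 17 = 'h': mode=DATA remaining=1 emitted=5 chunks_done=2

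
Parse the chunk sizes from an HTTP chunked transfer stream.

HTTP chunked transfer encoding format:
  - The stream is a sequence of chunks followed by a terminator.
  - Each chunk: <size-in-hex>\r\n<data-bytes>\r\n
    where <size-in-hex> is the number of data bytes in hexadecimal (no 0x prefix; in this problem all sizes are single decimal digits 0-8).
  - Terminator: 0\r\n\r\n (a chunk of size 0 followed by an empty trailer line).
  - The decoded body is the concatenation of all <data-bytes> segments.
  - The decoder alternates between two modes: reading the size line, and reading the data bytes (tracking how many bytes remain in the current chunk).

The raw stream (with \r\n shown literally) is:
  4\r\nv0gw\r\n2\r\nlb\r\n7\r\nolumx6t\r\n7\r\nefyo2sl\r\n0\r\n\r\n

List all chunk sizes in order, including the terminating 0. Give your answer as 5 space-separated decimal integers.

Chunk 1: stream[0..1]='4' size=0x4=4, data at stream[3..7]='v0gw' -> body[0..4], body so far='v0gw'
Chunk 2: stream[9..10]='2' size=0x2=2, data at stream[12..14]='lb' -> body[4..6], body so far='v0gwlb'
Chunk 3: stream[16..17]='7' size=0x7=7, data at stream[19..26]='olumx6t' -> body[6..13], body so far='v0gwlbolumx6t'
Chunk 4: stream[28..29]='7' size=0x7=7, data at stream[31..38]='efyo2sl' -> body[13..20], body so far='v0gwlbolumx6tefyo2sl'
Chunk 5: stream[40..41]='0' size=0 (terminator). Final body='v0gwlbolumx6tefyo2sl' (20 bytes)

Answer: 4 2 7 7 0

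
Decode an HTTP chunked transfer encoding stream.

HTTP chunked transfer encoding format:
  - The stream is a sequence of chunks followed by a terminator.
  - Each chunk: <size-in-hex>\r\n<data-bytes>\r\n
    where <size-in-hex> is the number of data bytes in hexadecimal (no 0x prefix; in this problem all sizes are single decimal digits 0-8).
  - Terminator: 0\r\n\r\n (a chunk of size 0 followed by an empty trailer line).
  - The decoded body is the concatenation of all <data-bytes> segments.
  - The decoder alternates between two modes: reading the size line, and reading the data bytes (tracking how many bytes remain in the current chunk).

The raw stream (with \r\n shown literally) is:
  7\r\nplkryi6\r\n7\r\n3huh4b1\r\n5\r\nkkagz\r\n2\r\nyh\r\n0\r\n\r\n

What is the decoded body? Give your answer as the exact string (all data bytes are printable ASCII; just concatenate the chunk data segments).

Answer: plkryi63huh4b1kkagzyh

Derivation:
Chunk 1: stream[0..1]='7' size=0x7=7, data at stream[3..10]='plkryi6' -> body[0..7], body so far='plkryi6'
Chunk 2: stream[12..13]='7' size=0x7=7, data at stream[15..22]='3huh4b1' -> body[7..14], body so far='plkryi63huh4b1'
Chunk 3: stream[24..25]='5' size=0x5=5, data at stream[27..32]='kkagz' -> body[14..19], body so far='plkryi63huh4b1kkagz'
Chunk 4: stream[34..35]='2' size=0x2=2, data at stream[37..39]='yh' -> body[19..21], body so far='plkryi63huh4b1kkagzyh'
Chunk 5: stream[41..42]='0' size=0 (terminator). Final body='plkryi63huh4b1kkagzyh' (21 bytes)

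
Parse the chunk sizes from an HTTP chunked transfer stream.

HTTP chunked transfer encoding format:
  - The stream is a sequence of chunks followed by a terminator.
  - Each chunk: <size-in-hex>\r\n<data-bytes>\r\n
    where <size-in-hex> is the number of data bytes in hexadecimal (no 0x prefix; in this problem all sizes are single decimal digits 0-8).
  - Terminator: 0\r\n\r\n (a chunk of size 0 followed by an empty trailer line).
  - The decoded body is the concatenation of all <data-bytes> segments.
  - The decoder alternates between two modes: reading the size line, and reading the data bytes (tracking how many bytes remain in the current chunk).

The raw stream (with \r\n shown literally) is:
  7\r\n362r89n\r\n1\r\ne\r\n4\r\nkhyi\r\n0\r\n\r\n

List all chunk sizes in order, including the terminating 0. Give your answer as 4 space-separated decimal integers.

Chunk 1: stream[0..1]='7' size=0x7=7, data at stream[3..10]='362r89n' -> body[0..7], body so far='362r89n'
Chunk 2: stream[12..13]='1' size=0x1=1, data at stream[15..16]='e' -> body[7..8], body so far='362r89ne'
Chunk 3: stream[18..19]='4' size=0x4=4, data at stream[21..25]='khyi' -> body[8..12], body so far='362r89nekhyi'
Chunk 4: stream[27..28]='0' size=0 (terminator). Final body='362r89nekhyi' (12 bytes)

Answer: 7 1 4 0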